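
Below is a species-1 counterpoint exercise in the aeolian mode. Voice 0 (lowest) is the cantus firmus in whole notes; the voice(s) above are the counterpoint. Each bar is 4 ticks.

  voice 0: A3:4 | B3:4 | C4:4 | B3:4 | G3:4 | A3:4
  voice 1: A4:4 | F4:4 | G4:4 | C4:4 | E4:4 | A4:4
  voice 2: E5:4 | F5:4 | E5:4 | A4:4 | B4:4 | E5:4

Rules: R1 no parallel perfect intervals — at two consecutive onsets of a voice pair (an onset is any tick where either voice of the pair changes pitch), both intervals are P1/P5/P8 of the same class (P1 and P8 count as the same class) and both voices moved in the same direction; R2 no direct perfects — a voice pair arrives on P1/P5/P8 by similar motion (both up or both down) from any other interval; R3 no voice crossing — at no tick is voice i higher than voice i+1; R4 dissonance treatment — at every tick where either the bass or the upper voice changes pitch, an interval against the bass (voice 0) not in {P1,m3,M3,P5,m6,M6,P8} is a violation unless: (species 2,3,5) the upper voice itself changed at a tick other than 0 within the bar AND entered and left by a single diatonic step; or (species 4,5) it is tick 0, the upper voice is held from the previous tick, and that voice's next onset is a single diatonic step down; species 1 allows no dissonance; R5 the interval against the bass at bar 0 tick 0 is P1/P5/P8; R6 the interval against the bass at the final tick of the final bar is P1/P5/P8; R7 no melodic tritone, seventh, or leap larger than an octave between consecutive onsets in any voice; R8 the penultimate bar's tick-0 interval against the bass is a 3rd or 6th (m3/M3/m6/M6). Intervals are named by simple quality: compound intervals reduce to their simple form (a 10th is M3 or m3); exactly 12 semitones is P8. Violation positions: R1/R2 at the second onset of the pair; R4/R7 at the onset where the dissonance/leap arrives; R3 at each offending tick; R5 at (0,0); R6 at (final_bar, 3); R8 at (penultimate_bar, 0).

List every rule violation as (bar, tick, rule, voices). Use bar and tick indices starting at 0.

(1, 0, R4, (0, 1))
(1, 0, R4, (0, 2))
(2, 0, R2, (0, 1))
(3, 0, R4, (0, 1))
(3, 0, R4, (0, 2))
(4, 0, R2, (1, 2))
(5, 0, R1, (1, 2))
(5, 0, R2, (0, 1))
(5, 0, R2, (0, 2))

bar 0: v0=A3 v1=A4 v2=E5 downbeat P5
bar 1: v0=B3 v1=F4 v2=F5 downbeat TT
bar 2: v0=C4 v1=G4 v2=E5 downbeat M3
bar 3: v0=B3 v1=C4 v2=A4 downbeat m7
bar 4: v0=G3 v1=E4 v2=B4 downbeat M3
bar 5: v0=A3 v1=A4 v2=E5 downbeat P5
  -> R4 @ bar 1 tick 0 v(0, 1): B3/F4 TT untreated
  -> R4 @ bar 1 tick 0 v(0, 2): B3/F5 TT untreated
  -> R2 @ bar 2 tick 0 v(0, 1): B3/F4 TT -> C4/G4 P5 similar
  -> R4 @ bar 3 tick 0 v(0, 1): B3/C4 m2 untreated
  -> R4 @ bar 3 tick 0 v(0, 2): B3/A4 m7 untreated
  -> R2 @ bar 4 tick 0 v(1, 2): C4/A4 M6 -> E4/B4 P5 similar
  -> R1 @ bar 5 tick 0 v(1, 2): E4/B4 P5 -> A4/E5 P5 similar
  -> R2 @ bar 5 tick 0 v(0, 1): G3/E4 M6 -> A3/A4 P8 similar
  -> R2 @ bar 5 tick 0 v(0, 2): G3/B4 M3 -> A3/E5 P5 similar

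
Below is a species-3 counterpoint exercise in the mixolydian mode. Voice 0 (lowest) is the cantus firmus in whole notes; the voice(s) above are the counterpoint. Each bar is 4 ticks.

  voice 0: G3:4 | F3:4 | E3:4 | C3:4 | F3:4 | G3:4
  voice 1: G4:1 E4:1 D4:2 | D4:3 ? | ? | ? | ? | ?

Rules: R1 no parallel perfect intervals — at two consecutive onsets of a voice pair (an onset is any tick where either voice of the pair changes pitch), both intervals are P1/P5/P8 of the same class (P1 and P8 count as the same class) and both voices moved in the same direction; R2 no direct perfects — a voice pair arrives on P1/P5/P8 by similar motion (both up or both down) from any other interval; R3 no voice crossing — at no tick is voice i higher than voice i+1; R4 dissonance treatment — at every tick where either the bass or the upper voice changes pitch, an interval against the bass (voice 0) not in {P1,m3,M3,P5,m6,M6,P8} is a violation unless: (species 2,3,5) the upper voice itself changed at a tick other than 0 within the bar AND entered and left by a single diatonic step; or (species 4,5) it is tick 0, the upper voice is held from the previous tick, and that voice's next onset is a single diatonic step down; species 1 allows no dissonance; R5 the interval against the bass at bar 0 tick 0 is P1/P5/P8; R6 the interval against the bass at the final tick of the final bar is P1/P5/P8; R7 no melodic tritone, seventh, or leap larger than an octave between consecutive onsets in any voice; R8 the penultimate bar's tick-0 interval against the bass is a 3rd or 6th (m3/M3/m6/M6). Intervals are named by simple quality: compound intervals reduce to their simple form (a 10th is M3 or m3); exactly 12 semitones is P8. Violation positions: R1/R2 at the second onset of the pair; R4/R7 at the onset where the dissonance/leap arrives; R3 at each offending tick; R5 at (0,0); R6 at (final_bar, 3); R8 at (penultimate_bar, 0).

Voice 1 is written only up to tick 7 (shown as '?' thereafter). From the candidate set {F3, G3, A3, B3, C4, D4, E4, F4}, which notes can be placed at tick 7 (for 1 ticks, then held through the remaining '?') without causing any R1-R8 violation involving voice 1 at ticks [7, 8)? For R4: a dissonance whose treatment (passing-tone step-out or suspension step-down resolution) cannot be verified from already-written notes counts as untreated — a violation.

F3: legal
G3: violates R4
A3: legal
B3: violates R4
C4: legal
D4: legal
E4: violates R4
F4: legal

{A3, C4, D4, F3, F4}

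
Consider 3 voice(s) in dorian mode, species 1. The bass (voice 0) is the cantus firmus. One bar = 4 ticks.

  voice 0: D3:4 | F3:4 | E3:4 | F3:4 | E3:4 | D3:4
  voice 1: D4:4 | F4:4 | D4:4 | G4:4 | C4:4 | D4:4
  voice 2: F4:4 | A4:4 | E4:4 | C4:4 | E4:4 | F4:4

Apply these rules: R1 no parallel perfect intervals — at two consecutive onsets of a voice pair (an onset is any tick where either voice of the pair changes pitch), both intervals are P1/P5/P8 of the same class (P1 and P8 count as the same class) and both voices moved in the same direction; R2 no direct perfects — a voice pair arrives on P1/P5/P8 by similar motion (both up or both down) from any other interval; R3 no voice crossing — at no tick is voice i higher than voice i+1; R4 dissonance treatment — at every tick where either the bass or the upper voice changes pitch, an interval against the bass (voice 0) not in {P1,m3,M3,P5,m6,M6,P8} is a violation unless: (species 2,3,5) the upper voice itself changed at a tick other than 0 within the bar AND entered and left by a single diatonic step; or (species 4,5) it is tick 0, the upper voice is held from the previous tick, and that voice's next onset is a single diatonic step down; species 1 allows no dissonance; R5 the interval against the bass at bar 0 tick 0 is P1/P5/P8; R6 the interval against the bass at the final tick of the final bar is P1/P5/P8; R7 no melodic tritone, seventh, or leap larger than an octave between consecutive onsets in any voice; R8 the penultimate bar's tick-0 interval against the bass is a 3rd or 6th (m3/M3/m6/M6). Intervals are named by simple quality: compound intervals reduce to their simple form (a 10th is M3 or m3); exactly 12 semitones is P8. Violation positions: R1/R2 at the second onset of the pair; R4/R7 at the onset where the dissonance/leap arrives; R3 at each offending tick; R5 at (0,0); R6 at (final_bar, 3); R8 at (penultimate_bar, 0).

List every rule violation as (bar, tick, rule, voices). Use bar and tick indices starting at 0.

(0, 0, R5, (0, 2))
(1, 0, R1, (0, 1))
(2, 0, R2, (0, 2))
(2, 0, R4, (0, 1))
(3, 0, R3, (1, 2))
(3, 0, R4, (0, 1))
(3, 1, R3, (1, 2))
(3, 2, R3, (1, 2))
(3, 3, R3, (1, 2))
(4, 0, R8, (0, 2))
(5, 3, R6, (0, 2))

bar 0: v0=D3 v1=D4 v2=F4 downbeat m3
bar 1: v0=F3 v1=F4 v2=A4 downbeat M3
bar 2: v0=E3 v1=D4 v2=E4 downbeat P8
bar 3: v0=F3 v1=G4 v2=C4 downbeat P5
bar 4: v0=E3 v1=C4 v2=E4 downbeat P8
bar 5: v0=D3 v1=D4 v2=F4 downbeat m3
  -> R5 @ bar 0 tick 0 v(0, 2): opens on m3
  -> R1 @ bar 1 tick 0 v(0, 1): D3/D4 P8 -> F3/F4 P8 similar
  -> R2 @ bar 2 tick 0 v(0, 2): F3/A4 M3 -> E3/E4 P8 similar
  -> R4 @ bar 2 tick 0 v(0, 1): E3/D4 m7 untreated
  -> R3 @ bar 3 tick 0 v(1, 2): G4 above C4
  -> R4 @ bar 3 tick 0 v(0, 1): F3/G4 M2 untreated
  -> R3 @ bar 3 tick 1 v(1, 2): G4 above C4
  -> R3 @ bar 3 tick 2 v(1, 2): G4 above C4
  -> R3 @ bar 3 tick 3 v(1, 2): G4 above C4
  -> R8 @ bar 4 tick 0 v(0, 2): penult P8 not 3rd/6th
  -> R6 @ bar 5 tick 3 v(0, 2): closes on m3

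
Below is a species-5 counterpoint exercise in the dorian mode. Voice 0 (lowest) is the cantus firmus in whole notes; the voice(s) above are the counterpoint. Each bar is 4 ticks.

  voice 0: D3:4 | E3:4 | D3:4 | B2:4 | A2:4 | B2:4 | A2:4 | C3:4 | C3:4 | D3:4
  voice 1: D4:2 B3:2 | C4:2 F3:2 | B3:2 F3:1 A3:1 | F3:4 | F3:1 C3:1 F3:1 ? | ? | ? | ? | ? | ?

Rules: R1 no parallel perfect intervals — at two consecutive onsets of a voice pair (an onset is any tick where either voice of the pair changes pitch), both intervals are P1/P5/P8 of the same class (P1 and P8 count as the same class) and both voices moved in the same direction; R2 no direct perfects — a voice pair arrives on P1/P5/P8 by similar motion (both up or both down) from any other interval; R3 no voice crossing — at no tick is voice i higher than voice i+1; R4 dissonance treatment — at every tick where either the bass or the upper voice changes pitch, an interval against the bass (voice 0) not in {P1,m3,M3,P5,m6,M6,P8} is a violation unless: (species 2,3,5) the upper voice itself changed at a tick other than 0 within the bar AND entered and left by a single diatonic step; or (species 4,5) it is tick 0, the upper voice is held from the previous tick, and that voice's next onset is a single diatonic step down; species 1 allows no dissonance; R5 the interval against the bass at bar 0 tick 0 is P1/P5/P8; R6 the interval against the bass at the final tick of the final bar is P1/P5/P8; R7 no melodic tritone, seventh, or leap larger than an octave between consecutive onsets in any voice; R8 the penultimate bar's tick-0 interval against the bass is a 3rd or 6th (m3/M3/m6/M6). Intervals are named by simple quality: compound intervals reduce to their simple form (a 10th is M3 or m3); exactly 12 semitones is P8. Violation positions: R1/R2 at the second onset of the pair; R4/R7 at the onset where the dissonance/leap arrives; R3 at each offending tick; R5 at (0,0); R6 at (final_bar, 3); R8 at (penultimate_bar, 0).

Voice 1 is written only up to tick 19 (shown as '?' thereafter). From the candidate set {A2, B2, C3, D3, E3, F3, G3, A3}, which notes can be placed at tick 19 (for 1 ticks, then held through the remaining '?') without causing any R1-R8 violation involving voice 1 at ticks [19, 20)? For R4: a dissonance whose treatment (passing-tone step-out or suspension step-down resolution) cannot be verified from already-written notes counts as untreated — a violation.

{A2, A3, C3, E3, F3}

A2: legal
B2: violates R4,R7
C3: legal
D3: violates R4
E3: legal
F3: legal
G3: violates R4
A3: legal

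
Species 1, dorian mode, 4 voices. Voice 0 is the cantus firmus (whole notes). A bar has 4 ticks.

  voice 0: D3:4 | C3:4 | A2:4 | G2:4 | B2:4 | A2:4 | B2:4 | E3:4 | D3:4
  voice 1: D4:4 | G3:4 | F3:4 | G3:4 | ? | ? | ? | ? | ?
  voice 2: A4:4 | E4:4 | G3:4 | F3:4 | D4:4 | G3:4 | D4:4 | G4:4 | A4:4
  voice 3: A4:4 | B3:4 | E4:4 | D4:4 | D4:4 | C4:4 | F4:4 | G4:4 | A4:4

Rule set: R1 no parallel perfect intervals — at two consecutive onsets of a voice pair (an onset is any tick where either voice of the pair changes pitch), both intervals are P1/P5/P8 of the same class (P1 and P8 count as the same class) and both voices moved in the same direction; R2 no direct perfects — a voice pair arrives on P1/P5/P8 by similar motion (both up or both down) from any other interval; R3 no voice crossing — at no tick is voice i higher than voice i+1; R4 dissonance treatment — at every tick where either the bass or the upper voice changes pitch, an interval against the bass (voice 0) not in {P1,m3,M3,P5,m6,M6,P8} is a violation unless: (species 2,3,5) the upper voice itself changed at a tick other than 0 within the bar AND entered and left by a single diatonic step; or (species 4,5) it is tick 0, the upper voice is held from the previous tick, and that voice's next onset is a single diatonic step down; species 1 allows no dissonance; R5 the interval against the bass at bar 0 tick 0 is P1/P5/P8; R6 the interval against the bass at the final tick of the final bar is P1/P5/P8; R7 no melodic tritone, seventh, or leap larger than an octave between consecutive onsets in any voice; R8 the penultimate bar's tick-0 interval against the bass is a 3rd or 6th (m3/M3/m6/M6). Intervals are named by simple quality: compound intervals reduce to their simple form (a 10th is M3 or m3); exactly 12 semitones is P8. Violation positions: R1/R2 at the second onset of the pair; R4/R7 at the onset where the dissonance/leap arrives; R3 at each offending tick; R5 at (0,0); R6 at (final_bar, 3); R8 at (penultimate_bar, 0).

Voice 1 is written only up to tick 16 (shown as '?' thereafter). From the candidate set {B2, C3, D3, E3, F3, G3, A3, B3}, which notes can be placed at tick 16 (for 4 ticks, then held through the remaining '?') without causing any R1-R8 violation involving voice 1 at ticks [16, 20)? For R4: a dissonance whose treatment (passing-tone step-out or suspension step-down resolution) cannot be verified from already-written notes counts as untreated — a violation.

{B2, D3, G3}

B2: legal
C3: violates R4
D3: legal
E3: violates R4
F3: violates R4
G3: legal
A3: violates R4
B3: violates R1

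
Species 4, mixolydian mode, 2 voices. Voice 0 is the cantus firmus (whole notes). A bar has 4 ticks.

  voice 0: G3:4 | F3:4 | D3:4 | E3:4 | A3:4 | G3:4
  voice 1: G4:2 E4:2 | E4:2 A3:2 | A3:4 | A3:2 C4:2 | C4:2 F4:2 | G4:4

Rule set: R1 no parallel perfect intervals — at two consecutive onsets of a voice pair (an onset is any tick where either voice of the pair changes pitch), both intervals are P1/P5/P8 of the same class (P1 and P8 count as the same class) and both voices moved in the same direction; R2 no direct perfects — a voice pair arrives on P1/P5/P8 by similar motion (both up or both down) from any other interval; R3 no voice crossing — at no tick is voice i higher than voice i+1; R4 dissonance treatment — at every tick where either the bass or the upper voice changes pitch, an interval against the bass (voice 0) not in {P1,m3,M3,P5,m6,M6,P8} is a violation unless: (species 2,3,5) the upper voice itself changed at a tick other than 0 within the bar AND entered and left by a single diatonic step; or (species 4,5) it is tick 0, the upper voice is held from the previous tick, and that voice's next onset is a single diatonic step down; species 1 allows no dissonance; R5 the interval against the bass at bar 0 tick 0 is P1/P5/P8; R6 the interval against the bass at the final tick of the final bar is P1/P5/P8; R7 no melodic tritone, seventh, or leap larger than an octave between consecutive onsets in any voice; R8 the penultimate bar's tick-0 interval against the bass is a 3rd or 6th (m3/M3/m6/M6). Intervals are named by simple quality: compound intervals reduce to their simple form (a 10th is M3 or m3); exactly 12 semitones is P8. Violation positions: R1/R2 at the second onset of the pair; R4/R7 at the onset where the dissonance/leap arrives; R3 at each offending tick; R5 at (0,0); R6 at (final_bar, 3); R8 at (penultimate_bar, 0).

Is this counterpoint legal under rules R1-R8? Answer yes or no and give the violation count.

No (2 violations)

bar 0: v0=G3 v1=G4 (P8)
bar 1: v0=F3 v1=E4 (M7)
bar 2: v0=D3 v1=A3 (P5)
bar 3: v0=E3 v1=A3 (P4)
bar 4: v0=A3 v1=C4 (m3)
bar 5: v0=G3 v1=G4 (P8)
  R4 @ bar1.0: F3/E4 M7 untreated
  R4 @ bar3.0: E3/A3 P4 untreated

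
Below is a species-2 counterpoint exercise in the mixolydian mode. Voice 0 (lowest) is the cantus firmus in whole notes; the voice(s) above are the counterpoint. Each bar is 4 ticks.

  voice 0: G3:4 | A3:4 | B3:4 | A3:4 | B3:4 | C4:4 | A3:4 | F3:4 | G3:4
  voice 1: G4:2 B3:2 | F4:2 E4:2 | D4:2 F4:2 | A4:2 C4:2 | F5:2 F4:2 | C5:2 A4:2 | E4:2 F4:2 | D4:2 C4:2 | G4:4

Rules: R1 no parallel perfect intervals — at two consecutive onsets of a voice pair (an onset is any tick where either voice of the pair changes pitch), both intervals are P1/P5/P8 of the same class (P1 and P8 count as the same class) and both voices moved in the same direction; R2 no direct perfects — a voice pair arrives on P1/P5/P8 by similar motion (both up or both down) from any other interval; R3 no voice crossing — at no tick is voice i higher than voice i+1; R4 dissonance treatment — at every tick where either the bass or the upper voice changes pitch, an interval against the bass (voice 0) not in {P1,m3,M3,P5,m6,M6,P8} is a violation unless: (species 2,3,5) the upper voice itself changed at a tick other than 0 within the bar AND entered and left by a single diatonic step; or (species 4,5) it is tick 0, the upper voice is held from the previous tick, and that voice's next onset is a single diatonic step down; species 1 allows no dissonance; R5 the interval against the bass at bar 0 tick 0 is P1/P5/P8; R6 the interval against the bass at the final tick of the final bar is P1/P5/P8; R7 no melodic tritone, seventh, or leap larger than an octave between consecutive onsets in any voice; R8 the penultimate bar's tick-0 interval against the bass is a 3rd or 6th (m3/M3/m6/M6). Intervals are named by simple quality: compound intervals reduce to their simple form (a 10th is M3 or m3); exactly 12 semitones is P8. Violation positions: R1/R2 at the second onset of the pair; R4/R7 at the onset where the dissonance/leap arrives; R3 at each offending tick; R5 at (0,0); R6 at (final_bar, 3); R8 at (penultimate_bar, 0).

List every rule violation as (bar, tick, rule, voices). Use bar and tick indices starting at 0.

(1, 0, R7, (1,))
(2, 2, R4, (0, 1))
(4, 0, R4, (0, 1))
(4, 0, R7, (1,))
(4, 2, R4, (0, 1))
(5, 0, R2, (0, 1))
(6, 0, R2, (0, 1))
(8, 0, R2, (0, 1))

bar 0: v0=G3 v1=G4 downbeat P8
bar 1: v0=A3 v1=F4 downbeat m6
bar 2: v0=B3 v1=D4 downbeat m3
bar 3: v0=A3 v1=A4 downbeat P8
bar 4: v0=B3 v1=F5 downbeat TT
bar 5: v0=C4 v1=C5 downbeat P8
bar 6: v0=A3 v1=E4 downbeat P5
bar 7: v0=F3 v1=D4 downbeat M6
bar 8: v0=G3 v1=G4 downbeat P8
  -> R7 @ bar 1 tick 0 v(1,): B3->F4 leap 6st
  -> R4 @ bar 2 tick 2 v(0, 1): B3/F4 TT untreated
  -> R4 @ bar 4 tick 0 v(0, 1): B3/F5 TT untreated
  -> R7 @ bar 4 tick 0 v(1,): C4->F5 leap 17st
  -> R4 @ bar 4 tick 2 v(0, 1): B3/F4 TT untreated
  -> R2 @ bar 5 tick 0 v(0, 1): B3/F4 TT -> C4/C5 P8 similar
  -> R2 @ bar 6 tick 0 v(0, 1): C4/A4 M6 -> A3/E4 P5 similar
  -> R2 @ bar 8 tick 0 v(0, 1): F3/C4 P5 -> G3/G4 P8 similar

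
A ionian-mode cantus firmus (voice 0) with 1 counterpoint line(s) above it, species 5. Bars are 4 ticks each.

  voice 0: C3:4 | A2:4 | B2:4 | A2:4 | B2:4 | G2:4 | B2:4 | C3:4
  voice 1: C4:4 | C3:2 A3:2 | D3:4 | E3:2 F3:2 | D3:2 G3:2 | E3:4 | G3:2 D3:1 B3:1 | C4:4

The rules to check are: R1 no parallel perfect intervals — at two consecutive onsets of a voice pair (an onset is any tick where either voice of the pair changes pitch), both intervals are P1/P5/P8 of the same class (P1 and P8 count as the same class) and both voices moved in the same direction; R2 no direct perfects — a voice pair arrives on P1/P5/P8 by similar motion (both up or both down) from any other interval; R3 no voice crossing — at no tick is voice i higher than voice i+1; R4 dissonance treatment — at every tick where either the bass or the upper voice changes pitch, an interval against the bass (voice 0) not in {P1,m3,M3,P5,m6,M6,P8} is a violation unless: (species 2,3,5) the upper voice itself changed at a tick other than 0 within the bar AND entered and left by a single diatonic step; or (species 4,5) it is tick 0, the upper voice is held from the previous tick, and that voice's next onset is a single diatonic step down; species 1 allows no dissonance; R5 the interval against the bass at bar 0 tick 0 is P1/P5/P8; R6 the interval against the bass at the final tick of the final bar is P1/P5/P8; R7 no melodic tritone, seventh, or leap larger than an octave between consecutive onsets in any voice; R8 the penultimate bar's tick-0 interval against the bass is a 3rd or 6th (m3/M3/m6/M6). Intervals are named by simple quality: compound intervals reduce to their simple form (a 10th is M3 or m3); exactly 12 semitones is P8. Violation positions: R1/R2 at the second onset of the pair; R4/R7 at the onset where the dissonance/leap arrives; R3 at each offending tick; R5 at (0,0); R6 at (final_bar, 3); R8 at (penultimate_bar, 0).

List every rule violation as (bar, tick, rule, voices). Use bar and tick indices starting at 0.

bar 0: v0=C3 v1=C4 downbeat P8
bar 1: v0=A2 v1=C3 downbeat m3
bar 2: v0=B2 v1=D3 downbeat m3
bar 3: v0=A2 v1=E3 downbeat P5
bar 4: v0=B2 v1=D3 downbeat m3
bar 5: v0=G2 v1=E3 downbeat M6
bar 6: v0=B2 v1=G3 downbeat m6
bar 7: v0=C3 v1=C4 downbeat P8
  -> R1 @ bar 7 tick 0 v(0, 1): B2/B3 P8 -> C3/C4 P8 similar

(7, 0, R1, (0, 1))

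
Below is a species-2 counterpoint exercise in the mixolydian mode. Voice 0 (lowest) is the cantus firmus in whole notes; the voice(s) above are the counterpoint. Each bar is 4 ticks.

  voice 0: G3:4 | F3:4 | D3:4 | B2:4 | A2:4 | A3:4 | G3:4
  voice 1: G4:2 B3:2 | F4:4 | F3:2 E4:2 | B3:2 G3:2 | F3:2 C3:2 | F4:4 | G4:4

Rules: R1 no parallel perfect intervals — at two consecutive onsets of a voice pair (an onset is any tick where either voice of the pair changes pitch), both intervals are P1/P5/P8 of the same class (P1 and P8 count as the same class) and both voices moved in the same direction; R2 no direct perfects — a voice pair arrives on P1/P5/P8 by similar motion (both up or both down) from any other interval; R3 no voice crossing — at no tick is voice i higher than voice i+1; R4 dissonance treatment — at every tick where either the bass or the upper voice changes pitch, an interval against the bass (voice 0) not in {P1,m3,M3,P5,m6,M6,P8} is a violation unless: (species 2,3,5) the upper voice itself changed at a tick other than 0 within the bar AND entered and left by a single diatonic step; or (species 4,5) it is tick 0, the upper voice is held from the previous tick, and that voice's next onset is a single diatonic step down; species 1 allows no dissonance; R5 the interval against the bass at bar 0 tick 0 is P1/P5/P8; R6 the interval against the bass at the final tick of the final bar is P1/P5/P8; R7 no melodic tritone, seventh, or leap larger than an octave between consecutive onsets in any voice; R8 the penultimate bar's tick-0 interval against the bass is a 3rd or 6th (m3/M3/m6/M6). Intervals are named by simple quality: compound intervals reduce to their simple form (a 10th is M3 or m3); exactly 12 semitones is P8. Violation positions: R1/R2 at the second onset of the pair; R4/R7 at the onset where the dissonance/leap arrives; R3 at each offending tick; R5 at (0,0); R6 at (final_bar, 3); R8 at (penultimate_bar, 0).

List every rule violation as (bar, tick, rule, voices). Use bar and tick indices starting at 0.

bar 0: v0=G3 v1=G4 downbeat P8
bar 1: v0=F3 v1=F4 downbeat P8
bar 2: v0=D3 v1=F3 downbeat m3
bar 3: v0=B2 v1=B3 downbeat P8
bar 4: v0=A2 v1=F3 downbeat m6
bar 5: v0=A3 v1=F4 downbeat m6
bar 6: v0=G3 v1=G4 downbeat P8
  -> R7 @ bar 1 tick 0 v(1,): B3->F4 leap 6st
  -> R4 @ bar 2 tick 2 v(0, 1): D3/E4 M2 untreated
  -> R7 @ bar 2 tick 2 v(1,): F3->E4 leap 11st
  -> R2 @ bar 3 tick 0 v(0, 1): D3/E4 M2 -> B2/B3 P8 similar
  -> R7 @ bar 5 tick 0 v(1,): C3->F4 leap 17st

(1, 0, R7, (1,))
(2, 2, R4, (0, 1))
(2, 2, R7, (1,))
(3, 0, R2, (0, 1))
(5, 0, R7, (1,))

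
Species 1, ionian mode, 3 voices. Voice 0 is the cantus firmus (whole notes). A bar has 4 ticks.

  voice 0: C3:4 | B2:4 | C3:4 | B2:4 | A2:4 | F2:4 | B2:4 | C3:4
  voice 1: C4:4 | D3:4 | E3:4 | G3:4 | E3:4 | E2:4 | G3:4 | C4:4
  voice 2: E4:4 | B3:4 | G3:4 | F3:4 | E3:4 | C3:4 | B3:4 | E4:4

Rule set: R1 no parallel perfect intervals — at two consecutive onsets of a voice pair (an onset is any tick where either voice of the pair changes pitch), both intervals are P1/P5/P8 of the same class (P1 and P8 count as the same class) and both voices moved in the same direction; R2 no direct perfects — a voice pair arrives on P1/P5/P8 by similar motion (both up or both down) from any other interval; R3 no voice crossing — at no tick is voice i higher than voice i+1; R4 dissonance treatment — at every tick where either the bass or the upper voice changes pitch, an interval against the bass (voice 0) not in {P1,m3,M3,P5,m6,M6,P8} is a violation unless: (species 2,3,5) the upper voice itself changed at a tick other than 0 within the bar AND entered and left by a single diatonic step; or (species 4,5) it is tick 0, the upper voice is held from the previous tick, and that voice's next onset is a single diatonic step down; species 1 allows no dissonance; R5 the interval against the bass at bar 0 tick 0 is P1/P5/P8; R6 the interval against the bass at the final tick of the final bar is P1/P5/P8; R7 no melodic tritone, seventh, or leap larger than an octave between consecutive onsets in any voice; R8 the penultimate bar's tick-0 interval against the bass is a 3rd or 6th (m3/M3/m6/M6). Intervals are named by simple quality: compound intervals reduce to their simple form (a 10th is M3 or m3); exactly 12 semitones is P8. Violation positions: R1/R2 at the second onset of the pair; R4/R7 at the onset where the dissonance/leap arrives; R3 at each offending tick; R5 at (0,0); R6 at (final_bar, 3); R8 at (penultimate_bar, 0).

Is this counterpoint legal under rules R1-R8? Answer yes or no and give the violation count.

bar 0: v0=C3 v1=C4 v2=E4 (M3)
bar 1: v0=B2 v1=D3 v2=B3 (P8)
bar 2: v0=C3 v1=E3 v2=G3 (P5)
bar 3: v0=B2 v1=G3 v2=F3 (TT)
bar 4: v0=A2 v1=E3 v2=E3 (P5)
bar 5: v0=F2 v1=E2 v2=C3 (P5)
bar 6: v0=B2 v1=G3 v2=B3 (P8)
bar 7: v0=C3 v1=C4 v2=E4 (M3)
  R5 @ bar0.0: opens on M3
  R2 @ bar1.0: C3/E4 M3 -> B2/B3 P8 similar
  R7 @ bar1.0: C4->D3 leap 10st
  R3 @ bar3.0: G3 above F3
  R4 @ bar3.0: B2/F3 TT untreated
  R3 @ bar3.1: G3 above F3
  R3 @ bar3.2: G3 above F3
  R3 @ bar3.3: G3 above F3
  R2 @ bar4.0: B2/G3 m6 -> A2/E3 P5 similar
  R2 @ bar4.0: B2/F3 TT -> A2/E3 P5 similar
  R2 @ bar4.0: G3/F3 M2 -> E3/E3 P1 similar
  R1 @ bar5.0: A2/E3 P5 -> F2/C3 P5 similar
  R3 @ bar5.0: F2 above E2
  R4 @ bar5.0: F2/E2 m2 untreated
  R3 @ bar5.1: F2 above E2
  R3 @ bar5.2: F2 above E2
  R3 @ bar5.3: F2 above E2
  R2 @ bar6.0: F2/C3 P5 -> B2/B3 P8 similar
  R7 @ bar6.0: F2->B2 leap 6st
  R7 @ bar6.0: E2->G3 leap 15st
  R7 @ bar6.0: C3->B3 leap 11st
  R8 @ bar6.0: penult P8 not 3rd/6th
  R2 @ bar7.0: B2/G3 m6 -> C3/C4 P8 similar
  R6 @ bar7.3: closes on M3

No (24 violations)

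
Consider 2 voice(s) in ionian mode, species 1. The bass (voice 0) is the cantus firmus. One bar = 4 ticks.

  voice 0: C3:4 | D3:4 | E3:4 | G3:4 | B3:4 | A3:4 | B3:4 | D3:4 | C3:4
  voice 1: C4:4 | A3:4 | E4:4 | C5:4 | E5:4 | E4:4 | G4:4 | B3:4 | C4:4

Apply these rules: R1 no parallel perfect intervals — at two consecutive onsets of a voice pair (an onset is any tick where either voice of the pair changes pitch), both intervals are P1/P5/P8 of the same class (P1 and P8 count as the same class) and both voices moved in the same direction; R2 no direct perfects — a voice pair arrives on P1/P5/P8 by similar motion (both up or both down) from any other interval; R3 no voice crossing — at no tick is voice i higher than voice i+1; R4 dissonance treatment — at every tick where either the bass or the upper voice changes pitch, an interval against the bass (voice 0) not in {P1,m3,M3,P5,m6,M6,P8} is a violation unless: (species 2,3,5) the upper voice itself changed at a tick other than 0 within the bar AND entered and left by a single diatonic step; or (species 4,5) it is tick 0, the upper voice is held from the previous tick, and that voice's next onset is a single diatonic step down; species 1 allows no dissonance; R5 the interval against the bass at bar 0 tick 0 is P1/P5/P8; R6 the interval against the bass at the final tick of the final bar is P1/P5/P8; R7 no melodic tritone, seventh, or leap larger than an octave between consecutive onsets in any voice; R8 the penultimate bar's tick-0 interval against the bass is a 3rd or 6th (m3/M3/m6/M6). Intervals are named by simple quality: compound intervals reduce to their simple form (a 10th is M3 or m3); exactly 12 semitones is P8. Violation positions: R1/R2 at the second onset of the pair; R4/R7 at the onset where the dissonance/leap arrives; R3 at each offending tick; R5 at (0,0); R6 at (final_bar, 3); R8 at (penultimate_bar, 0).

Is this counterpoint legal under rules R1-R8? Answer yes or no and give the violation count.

No (4 violations)

bar 0: v0=C3 v1=C4 (P8)
bar 1: v0=D3 v1=A3 (P5)
bar 2: v0=E3 v1=E4 (P8)
bar 3: v0=G3 v1=C5 (P4)
bar 4: v0=B3 v1=E5 (P4)
bar 5: v0=A3 v1=E4 (P5)
bar 6: v0=B3 v1=G4 (m6)
bar 7: v0=D3 v1=B3 (M6)
bar 8: v0=C3 v1=C4 (P8)
  R2 @ bar2.0: D3/A3 P5 -> E3/E4 P8 similar
  R4 @ bar3.0: G3/C5 P4 untreated
  R4 @ bar4.0: B3/E5 P4 untreated
  R2 @ bar5.0: B3/E5 P4 -> A3/E4 P5 similar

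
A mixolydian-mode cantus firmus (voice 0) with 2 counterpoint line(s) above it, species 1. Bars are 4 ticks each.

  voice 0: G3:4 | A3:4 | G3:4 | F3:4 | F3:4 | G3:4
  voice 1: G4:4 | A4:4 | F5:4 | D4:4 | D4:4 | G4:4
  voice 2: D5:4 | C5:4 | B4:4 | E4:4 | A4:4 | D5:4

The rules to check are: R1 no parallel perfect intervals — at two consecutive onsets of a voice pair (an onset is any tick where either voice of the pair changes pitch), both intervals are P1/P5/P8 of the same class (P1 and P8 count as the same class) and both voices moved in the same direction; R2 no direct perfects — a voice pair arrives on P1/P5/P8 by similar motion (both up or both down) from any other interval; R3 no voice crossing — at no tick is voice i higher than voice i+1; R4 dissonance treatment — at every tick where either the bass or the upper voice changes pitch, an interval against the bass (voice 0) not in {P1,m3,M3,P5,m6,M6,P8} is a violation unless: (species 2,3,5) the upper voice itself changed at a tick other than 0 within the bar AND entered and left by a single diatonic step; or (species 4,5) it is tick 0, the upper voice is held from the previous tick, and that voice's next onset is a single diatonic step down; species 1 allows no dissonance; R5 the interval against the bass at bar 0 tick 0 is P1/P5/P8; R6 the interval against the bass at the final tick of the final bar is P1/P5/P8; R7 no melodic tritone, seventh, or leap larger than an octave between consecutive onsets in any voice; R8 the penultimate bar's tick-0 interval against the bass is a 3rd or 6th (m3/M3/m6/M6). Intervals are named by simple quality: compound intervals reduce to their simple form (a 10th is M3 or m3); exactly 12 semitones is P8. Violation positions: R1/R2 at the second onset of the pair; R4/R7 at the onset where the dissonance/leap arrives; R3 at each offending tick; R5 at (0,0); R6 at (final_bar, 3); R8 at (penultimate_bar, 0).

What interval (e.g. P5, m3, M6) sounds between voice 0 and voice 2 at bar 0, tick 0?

voice 0=G3 voice 2=D5 -> P5

P5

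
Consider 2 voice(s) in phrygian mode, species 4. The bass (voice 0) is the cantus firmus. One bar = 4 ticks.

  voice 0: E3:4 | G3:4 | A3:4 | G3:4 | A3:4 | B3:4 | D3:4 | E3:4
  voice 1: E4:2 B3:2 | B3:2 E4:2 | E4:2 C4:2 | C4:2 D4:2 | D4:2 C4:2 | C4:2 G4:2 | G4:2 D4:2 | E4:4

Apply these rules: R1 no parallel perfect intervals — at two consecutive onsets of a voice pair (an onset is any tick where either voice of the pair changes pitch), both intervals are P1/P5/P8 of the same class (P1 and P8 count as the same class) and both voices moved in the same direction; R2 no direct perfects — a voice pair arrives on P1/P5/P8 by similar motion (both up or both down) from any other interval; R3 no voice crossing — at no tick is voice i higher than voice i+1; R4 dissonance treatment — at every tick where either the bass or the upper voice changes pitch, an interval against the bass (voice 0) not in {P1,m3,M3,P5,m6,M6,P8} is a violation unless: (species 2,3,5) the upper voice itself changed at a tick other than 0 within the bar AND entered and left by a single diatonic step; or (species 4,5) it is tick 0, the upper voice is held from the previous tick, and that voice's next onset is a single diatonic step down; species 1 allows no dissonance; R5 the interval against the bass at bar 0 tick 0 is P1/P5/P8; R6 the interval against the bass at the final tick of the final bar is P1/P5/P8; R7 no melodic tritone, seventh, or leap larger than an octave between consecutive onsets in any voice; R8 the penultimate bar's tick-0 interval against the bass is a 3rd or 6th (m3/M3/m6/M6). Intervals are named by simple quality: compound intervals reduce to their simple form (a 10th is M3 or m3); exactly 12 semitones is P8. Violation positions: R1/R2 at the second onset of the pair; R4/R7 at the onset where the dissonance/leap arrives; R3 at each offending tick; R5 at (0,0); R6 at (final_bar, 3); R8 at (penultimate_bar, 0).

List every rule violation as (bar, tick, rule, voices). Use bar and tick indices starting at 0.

bar 0: v0=E3 v1=E4 downbeat P8
bar 1: v0=G3 v1=B3 downbeat M3
bar 2: v0=A3 v1=E4 downbeat P5
bar 3: v0=G3 v1=C4 downbeat P4
bar 4: v0=A3 v1=D4 downbeat P4
bar 5: v0=B3 v1=C4 downbeat m2
bar 6: v0=D3 v1=G4 downbeat P4
bar 7: v0=E3 v1=E4 downbeat P8
  -> R4 @ bar 3 tick 0 v(0, 1): G3/C4 P4 untreated
  -> R4 @ bar 5 tick 0 v(0, 1): B3/C4 m2 untreated
  -> R4 @ bar 6 tick 0 v(0, 1): D3/G4 P4 untreated
  -> R8 @ bar 6 tick 0 v(0, 1): penult P4 not 3rd/6th
  -> R1 @ bar 7 tick 0 v(0, 1): D3/D4 P8 -> E3/E4 P8 similar

(3, 0, R4, (0, 1))
(5, 0, R4, (0, 1))
(6, 0, R4, (0, 1))
(6, 0, R8, (0, 1))
(7, 0, R1, (0, 1))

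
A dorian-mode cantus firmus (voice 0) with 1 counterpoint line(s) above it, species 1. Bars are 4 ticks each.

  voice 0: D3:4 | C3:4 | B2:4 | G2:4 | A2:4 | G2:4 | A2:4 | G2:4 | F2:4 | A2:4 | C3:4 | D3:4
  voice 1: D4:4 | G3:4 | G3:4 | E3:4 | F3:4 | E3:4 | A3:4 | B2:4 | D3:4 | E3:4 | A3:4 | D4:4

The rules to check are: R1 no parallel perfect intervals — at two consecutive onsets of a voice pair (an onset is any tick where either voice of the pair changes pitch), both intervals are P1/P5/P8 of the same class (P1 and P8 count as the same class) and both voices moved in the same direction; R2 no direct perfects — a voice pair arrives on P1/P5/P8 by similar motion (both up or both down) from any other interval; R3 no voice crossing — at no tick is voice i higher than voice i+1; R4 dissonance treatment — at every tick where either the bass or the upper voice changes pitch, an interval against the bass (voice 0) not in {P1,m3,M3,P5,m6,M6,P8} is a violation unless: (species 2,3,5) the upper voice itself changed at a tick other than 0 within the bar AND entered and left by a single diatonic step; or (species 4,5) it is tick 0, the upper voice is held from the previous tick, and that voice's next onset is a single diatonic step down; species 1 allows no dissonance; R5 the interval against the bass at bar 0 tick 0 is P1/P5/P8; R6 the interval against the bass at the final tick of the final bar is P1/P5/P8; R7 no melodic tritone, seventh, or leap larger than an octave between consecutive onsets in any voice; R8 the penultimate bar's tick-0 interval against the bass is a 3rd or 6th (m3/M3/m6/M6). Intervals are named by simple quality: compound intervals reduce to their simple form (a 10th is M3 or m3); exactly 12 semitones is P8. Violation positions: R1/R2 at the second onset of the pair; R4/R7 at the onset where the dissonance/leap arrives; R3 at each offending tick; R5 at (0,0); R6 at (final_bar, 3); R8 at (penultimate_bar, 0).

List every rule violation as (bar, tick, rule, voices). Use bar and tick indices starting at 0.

bar 0: v0=D3 v1=D4 downbeat P8
bar 1: v0=C3 v1=G3 downbeat P5
bar 2: v0=B2 v1=G3 downbeat m6
bar 3: v0=G2 v1=E3 downbeat M6
bar 4: v0=A2 v1=F3 downbeat m6
bar 5: v0=G2 v1=E3 downbeat M6
bar 6: v0=A2 v1=A3 downbeat P8
bar 7: v0=G2 v1=B2 downbeat M3
bar 8: v0=F2 v1=D3 downbeat M6
bar 9: v0=A2 v1=E3 downbeat P5
bar 10: v0=C3 v1=A3 downbeat M6
bar 11: v0=D3 v1=D4 downbeat P8
  -> R2 @ bar 1 tick 0 v(0, 1): D3/D4 P8 -> C3/G3 P5 similar
  -> R2 @ bar 6 tick 0 v(0, 1): G2/E3 M6 -> A2/A3 P8 similar
  -> R7 @ bar 7 tick 0 v(1,): A3->B2 leap 10st
  -> R2 @ bar 9 tick 0 v(0, 1): F2/D3 M6 -> A2/E3 P5 similar
  -> R2 @ bar 11 tick 0 v(0, 1): C3/A3 M6 -> D3/D4 P8 similar

(1, 0, R2, (0, 1))
(6, 0, R2, (0, 1))
(7, 0, R7, (1,))
(9, 0, R2, (0, 1))
(11, 0, R2, (0, 1))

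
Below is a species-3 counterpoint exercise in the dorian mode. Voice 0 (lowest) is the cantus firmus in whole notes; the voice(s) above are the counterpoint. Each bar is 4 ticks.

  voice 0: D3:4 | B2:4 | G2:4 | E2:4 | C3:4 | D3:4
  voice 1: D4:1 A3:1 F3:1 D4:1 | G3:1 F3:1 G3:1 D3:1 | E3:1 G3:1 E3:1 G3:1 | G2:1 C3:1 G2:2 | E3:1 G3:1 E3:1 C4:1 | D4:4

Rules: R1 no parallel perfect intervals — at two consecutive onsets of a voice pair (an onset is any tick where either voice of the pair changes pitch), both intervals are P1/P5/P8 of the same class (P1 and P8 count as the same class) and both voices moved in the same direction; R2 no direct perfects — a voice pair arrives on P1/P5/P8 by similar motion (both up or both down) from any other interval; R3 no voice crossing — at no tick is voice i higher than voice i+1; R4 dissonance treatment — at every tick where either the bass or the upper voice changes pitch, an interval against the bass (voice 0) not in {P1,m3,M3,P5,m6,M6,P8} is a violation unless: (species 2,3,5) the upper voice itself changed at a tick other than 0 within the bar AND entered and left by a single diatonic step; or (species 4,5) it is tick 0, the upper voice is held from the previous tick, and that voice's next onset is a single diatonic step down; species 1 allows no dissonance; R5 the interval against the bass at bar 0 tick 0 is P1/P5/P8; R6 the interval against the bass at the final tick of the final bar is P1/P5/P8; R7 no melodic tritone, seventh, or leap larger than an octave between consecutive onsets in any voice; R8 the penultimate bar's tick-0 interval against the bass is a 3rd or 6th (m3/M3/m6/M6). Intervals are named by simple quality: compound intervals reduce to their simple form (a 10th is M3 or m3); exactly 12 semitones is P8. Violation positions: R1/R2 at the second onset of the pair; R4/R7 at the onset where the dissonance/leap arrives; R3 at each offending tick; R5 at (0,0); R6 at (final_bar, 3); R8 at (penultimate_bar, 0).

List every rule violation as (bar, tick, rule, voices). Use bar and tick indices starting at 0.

(5, 0, R1, (0, 1))

bar 0: v0=D3 v1=D4 downbeat P8
bar 1: v0=B2 v1=G3 downbeat m6
bar 2: v0=G2 v1=E3 downbeat M6
bar 3: v0=E2 v1=G2 downbeat m3
bar 4: v0=C3 v1=E3 downbeat M3
bar 5: v0=D3 v1=D4 downbeat P8
  -> R1 @ bar 5 tick 0 v(0, 1): C3/C4 P8 -> D3/D4 P8 similar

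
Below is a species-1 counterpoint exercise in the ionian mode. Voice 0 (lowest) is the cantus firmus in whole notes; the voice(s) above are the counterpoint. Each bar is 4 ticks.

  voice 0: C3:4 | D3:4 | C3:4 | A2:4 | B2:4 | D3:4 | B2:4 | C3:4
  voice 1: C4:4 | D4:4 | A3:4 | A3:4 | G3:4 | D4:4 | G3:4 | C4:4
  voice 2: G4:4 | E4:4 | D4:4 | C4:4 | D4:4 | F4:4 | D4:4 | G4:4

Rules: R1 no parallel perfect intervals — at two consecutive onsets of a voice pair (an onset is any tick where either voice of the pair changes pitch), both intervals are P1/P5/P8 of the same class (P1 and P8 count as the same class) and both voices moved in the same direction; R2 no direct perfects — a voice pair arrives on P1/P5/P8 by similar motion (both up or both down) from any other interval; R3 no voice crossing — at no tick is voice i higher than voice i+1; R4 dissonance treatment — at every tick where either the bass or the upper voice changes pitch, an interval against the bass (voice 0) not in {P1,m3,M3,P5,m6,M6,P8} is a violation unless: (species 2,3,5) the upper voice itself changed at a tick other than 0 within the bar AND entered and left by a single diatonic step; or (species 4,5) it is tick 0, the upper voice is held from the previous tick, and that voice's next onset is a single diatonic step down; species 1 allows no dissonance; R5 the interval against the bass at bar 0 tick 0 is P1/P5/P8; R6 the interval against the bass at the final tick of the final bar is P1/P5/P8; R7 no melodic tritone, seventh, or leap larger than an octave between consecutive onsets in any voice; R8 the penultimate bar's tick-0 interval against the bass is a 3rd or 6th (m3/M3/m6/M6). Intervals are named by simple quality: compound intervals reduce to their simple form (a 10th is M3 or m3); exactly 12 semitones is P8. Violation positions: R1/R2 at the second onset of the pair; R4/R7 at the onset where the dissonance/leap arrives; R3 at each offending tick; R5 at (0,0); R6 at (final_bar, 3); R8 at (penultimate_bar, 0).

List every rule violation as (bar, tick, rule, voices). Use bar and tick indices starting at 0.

(1, 0, R1, (0, 1))
(1, 0, R4, (0, 2))
(2, 0, R4, (0, 2))
(5, 0, R2, (0, 1))
(6, 0, R2, (1, 2))
(7, 0, R1, (1, 2))
(7, 0, R2, (0, 1))
(7, 0, R2, (0, 2))

bar 0: v0=C3 v1=C4 v2=G4 downbeat P5
bar 1: v0=D3 v1=D4 v2=E4 downbeat M2
bar 2: v0=C3 v1=A3 v2=D4 downbeat M2
bar 3: v0=A2 v1=A3 v2=C4 downbeat m3
bar 4: v0=B2 v1=G3 v2=D4 downbeat m3
bar 5: v0=D3 v1=D4 v2=F4 downbeat m3
bar 6: v0=B2 v1=G3 v2=D4 downbeat m3
bar 7: v0=C3 v1=C4 v2=G4 downbeat P5
  -> R1 @ bar 1 tick 0 v(0, 1): C3/C4 P8 -> D3/D4 P8 similar
  -> R4 @ bar 1 tick 0 v(0, 2): D3/E4 M2 untreated
  -> R4 @ bar 2 tick 0 v(0, 2): C3/D4 M2 untreated
  -> R2 @ bar 5 tick 0 v(0, 1): B2/G3 m6 -> D3/D4 P8 similar
  -> R2 @ bar 6 tick 0 v(1, 2): D4/F4 m3 -> G3/D4 P5 similar
  -> R1 @ bar 7 tick 0 v(1, 2): G3/D4 P5 -> C4/G4 P5 similar
  -> R2 @ bar 7 tick 0 v(0, 1): B2/G3 m6 -> C3/C4 P8 similar
  -> R2 @ bar 7 tick 0 v(0, 2): B2/D4 m3 -> C3/G4 P5 similar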